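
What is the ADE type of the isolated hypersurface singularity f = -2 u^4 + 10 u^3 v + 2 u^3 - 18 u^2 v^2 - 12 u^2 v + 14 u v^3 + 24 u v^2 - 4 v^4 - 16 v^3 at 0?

E7

The Hessian of f at 0 is [[0, 0], [0, 0]] with rank 0, so corank 2. A Groebner basis of the Jacobian ideal J(f) in C{u,v} is {3*u^2 - 12*u*v + v^4 - v^3 + 12*v^2, u^3 - 18*u^2 + 72*u*v - 2*v^3 - 72*v^2, u^2*v - 7*u^2 + 28*u*v - 5*v^3/3 - 28*v^2, -2*u^2 + u*v^2 + 8*u*v - 4*v^3/3 - 8*v^2}; counting standard monomials gives mu = 7. Corank 2; j^3 = 2*(u - 2*v)^3 is a perfect cube, so E-series; the 4-jet and mu = 7 give E_7.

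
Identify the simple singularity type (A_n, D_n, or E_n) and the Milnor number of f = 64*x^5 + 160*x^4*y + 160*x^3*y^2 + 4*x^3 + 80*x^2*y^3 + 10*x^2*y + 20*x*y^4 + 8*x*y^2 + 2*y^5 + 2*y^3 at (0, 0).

Type D6, Milnor number mu = 6.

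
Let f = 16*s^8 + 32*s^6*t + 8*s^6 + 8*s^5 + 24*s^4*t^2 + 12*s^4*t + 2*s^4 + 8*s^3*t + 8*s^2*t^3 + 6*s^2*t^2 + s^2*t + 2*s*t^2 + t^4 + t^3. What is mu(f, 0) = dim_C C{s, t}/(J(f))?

The Hessian of f at 0 has rank 0. Corank 2; j^3 = t*(s + t)^2 has shape L^2 M (L != M), so D-series; mu = 5 gives D_5.

5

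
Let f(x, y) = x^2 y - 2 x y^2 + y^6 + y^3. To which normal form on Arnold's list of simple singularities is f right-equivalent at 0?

The Hessian of f at 0 is [[0, 0], [0, 0]] with rank 0, so corank 2. A Groebner basis of the Jacobian ideal J(f) in C{x,y} is {x^2/6 + y^5 - y^2/6, x^3 - y^3, x*y - y^2}; counting standard monomials gives mu = 7. Corank 2; j^3 = y*(x - y)^2 has shape L^2 M (L != M), so D-series; mu = 7 gives D_7.

D_{7}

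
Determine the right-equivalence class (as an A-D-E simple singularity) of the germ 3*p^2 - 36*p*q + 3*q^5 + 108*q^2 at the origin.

A_4

The Hessian of f at 0 is [[6, -36], [-36, 216]] with rank 1, so corank 1. A Groebner basis of the Jacobian ideal J(f) in C{p,q} is {q^4, p - 6*q}; counting standard monomials gives mu = 4. Corank 1: A-series; mu = 4 gives A_4.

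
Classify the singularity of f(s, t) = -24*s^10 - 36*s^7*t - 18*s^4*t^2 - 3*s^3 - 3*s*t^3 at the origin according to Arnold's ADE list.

The Hessian of f at 0 is [[0, 0], [0, 0]] with rank 0, so corank 2. A Groebner basis of the Jacobian ideal J(f) in C{s,t} is {s^3, s*t^2, 3*s^2 + t^3}; counting standard monomials gives mu = 7. Corank 2; j^3 = -3*s^3 is a perfect cube, so E-series; the 4-jet and mu = 7 give E_7.

E_{7}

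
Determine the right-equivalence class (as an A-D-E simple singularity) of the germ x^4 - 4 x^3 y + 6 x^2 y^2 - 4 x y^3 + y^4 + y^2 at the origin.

A_{3}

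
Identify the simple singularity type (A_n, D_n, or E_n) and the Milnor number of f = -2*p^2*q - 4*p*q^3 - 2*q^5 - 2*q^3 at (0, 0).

The Hessian of f at 0 is [[0, 0], [0, 0]] with rank 0, so corank 2. A Groebner basis of the Jacobian ideal J(f) in C{p,q} is {q^3, p^2 + 3*q^2, p*q}; counting standard monomials gives mu = 4. Corank 2; j^3 = -2*q*(p^2 + q^2) splits into three distinct lines over C (the quadratic factor has nonzero discriminant), so D_4.

Type D4, Milnor number mu = 4.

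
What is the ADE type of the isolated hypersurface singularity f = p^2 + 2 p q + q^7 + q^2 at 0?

The Hessian of f at 0 is [[2, 2], [2, 2]] with rank 1, so corank 1. A Groebner basis of the Jacobian ideal J(f) in C{p,q} is {q^6, p + q}; counting standard monomials gives mu = 6. Corank 1: A-series; mu = 6 gives A_6.

A_6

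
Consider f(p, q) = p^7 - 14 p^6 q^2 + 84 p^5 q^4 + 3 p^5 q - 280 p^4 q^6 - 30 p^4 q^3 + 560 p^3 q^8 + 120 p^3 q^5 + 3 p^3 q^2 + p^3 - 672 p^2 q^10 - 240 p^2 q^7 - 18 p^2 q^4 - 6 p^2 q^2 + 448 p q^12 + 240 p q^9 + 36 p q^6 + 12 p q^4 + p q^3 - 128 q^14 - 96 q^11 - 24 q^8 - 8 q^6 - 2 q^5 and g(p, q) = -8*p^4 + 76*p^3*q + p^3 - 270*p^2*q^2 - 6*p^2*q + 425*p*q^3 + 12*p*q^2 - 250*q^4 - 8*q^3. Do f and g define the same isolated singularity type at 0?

Yes.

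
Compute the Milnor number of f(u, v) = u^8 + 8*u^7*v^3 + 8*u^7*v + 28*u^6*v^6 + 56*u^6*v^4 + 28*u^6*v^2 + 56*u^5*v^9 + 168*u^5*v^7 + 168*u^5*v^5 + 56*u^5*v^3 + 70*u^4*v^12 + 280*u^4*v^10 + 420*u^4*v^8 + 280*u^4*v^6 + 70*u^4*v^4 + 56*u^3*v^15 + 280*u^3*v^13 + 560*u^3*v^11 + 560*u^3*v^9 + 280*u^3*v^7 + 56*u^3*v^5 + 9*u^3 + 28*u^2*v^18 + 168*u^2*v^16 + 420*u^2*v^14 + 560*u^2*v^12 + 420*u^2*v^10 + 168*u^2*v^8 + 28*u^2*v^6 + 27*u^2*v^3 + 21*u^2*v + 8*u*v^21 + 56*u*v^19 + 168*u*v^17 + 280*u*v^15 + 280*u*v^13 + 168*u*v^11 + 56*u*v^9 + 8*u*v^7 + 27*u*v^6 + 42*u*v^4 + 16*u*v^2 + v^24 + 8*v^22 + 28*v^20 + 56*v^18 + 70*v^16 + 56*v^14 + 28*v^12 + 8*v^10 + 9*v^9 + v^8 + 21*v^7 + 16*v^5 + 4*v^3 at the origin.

9

The Hessian of f at 0 has rank 0. Corank 2; j^3 = (u + v)*(3*u + 2*v)^2 has shape L^2 M (L != M), so D-series; mu = 9 gives D_9.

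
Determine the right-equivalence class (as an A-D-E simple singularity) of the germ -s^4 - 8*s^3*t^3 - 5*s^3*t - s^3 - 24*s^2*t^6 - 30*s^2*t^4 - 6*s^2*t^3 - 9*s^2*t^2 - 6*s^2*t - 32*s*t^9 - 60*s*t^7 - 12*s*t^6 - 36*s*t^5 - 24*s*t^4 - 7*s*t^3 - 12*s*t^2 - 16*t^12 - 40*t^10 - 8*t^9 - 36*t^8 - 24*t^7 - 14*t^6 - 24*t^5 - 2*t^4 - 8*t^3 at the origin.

E_{7}

The Hessian of f at 0 has rank 0. Corank 2; j^3 = -(s + 2*t)^3 is a perfect cube, so E-series; the 4-jet and mu = 7 give E_7.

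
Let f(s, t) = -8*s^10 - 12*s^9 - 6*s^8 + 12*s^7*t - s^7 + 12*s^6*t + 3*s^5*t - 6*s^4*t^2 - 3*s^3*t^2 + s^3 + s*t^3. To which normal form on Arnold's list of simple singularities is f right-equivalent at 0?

E_7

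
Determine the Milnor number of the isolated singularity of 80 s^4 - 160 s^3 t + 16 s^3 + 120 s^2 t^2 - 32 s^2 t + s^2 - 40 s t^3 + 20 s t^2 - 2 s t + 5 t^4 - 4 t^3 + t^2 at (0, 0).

3

The Hessian of f at 0 has rank 1. Corank 1: A-series; mu = 3 gives A_3.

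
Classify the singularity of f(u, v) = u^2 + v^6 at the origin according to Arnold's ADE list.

A_{5}

The Hessian of f at 0 has rank 1. Corank 1: A-series; mu = 5 gives A_5.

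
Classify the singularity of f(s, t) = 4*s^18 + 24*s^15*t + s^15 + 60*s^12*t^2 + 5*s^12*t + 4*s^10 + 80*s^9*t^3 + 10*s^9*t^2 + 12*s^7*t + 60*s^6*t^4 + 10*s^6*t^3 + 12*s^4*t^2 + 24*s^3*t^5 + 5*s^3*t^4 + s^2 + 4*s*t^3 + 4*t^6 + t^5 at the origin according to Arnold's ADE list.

The Hessian of f at 0 is [[2, 0], [0, 0]] with rank 1, so corank 1. A Groebner basis of the Jacobian ideal J(f) in C{s,t} is {s/2 + t^3, s^2, s*t}; counting standard monomials gives mu = 4. Corank 1: A-series; mu = 4 gives A_4.

A4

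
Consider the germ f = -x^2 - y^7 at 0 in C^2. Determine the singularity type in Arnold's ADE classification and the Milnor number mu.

Type A_{6}, Milnor number mu = 6.

The Hessian of f at 0 has rank 1. Corank 1: A-series; mu = 6 gives A_6.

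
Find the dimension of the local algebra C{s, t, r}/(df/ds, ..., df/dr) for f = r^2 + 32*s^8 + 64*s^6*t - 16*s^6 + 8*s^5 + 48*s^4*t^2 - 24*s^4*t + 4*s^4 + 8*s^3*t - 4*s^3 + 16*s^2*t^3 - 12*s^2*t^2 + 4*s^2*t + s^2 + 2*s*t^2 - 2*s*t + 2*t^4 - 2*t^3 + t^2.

3

The Hessian of f at 0 has rank 2. Corank 1: A-series; mu = 3 gives A_3.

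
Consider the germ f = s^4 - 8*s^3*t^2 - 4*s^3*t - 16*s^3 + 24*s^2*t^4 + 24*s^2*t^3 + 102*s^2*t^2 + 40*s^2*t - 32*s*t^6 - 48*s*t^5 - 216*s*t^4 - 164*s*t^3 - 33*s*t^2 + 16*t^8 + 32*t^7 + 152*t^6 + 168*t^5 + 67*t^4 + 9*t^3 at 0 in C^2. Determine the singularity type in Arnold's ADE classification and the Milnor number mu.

The Hessian of f at 0 is [[0, 0], [0, 0]] with rank 0, so corank 2. A Groebner basis of the Jacobian ideal J(f) in C{s,t} is {s*t^2 - 48*s*t/127 + 36*t^2/127, -64*s*t/127 + t^3 + 48*t^2/127, s^2 - 761*s*t/508 + 285*t^2/508}; counting standard monomials gives mu = 5. Corank 2; j^3 = -(s - t)*(4*s - 3*t)^2 has shape L^2 M (L != M), so D-series; mu = 5 gives D_5.

Type D_5, Milnor number mu = 5.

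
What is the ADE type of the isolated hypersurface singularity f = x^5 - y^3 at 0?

E_8

The Hessian of f at 0 has rank 0. Corank 2; j^3 = -y^3 is a perfect cube, so E-series; the 5-jet and mu = 8 give E_8.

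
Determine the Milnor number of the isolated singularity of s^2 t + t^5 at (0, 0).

6

The Hessian of f at 0 has rank 0. Corank 2; j^3 = s^2*t has shape L^2 M (L != M), so D-series; mu = 6 gives D_6.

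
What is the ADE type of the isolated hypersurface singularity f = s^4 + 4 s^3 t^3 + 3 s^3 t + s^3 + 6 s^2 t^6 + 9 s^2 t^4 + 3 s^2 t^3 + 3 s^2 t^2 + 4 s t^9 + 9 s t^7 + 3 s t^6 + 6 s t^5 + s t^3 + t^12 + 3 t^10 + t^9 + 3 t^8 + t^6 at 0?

E7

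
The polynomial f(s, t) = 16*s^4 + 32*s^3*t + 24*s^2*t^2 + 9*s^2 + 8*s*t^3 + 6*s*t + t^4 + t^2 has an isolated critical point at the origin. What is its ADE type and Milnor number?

Type A_{3}, Milnor number mu = 3.

The Hessian of f at 0 is [[18, 6], [6, 2]] with rank 1, so corank 1. A Groebner basis of the Jacobian ideal J(f) in C{s,t} is {t^3, s + t/3}; counting standard monomials gives mu = 3. Corank 1: A-series; mu = 3 gives A_3.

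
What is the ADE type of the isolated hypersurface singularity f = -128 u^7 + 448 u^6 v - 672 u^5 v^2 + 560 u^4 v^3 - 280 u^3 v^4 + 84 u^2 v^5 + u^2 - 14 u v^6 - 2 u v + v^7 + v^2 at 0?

A_{6}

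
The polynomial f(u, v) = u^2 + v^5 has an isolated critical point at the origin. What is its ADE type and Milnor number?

The Hessian of f at 0 has rank 1. Corank 1: A-series; mu = 4 gives A_4.

Type A4, Milnor number mu = 4.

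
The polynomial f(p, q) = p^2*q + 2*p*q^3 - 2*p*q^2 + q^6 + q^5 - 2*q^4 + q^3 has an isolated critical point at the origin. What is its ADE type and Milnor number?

The Hessian of f at 0 has rank 0. Corank 2; j^3 = q*(p - q)^2 has shape L^2 M (L != M), so D-series; mu = 7 gives D_7.

Type D7, Milnor number mu = 7.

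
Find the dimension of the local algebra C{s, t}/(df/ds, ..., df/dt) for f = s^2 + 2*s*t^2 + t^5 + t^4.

The Hessian of f at 0 has rank 1. Corank 1: A-series; mu = 4 gives A_4.

4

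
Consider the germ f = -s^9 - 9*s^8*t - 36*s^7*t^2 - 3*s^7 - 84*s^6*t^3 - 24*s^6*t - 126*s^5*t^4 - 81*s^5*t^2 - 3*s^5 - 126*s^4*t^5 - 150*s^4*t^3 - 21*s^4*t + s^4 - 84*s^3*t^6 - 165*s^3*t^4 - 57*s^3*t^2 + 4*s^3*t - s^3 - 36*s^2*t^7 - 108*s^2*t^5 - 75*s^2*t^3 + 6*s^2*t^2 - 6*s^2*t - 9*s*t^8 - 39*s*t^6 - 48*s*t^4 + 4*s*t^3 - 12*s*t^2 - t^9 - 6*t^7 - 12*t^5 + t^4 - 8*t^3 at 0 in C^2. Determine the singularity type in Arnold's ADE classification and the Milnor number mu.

The Hessian of f at 0 has rank 0. Corank 2; j^3 = -(s + 2*t)^3 is a perfect cube, so E-series; the 4-jet and mu = 6 give E_6.

Type E6, Milnor number mu = 6.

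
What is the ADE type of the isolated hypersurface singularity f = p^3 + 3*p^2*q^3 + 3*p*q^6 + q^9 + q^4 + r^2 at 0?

E_6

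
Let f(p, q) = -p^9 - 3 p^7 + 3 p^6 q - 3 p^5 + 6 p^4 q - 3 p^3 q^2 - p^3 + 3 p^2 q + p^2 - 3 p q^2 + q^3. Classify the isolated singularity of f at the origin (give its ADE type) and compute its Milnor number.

Type A_2, Milnor number mu = 2.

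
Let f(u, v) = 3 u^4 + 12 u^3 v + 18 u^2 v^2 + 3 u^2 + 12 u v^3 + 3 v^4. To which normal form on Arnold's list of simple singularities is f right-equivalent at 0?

The Hessian of f at 0 has rank 1. Corank 1: A-series; mu = 3 gives A_3.

A_3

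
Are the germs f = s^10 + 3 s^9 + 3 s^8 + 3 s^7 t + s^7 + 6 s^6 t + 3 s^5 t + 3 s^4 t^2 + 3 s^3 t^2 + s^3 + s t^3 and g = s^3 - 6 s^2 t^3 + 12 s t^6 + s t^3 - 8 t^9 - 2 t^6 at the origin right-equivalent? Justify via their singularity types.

Yes.

The Hessian of f at 0 has rank 0. Corank 2; j^3 = s^3 is a perfect cube, so E-series; the 4-jet and mu = 7 give E_7. The Hessian of g at 0 has rank 0. Corank 2; j^3 = s^3 is a perfect cube, so E-series; the 4-jet and mu = 7 give E_7. Both have type E_7, hence right-equivalent.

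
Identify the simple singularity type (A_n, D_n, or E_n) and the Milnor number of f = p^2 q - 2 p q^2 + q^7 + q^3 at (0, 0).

The Hessian of f at 0 is [[0, 0], [0, 0]] with rank 0, so corank 2. A Groebner basis of the Jacobian ideal J(f) in C{p,q} is {p^2/7 + q^6 - q^2/7, p^3 - q^3, p*q - q^2}; counting standard monomials gives mu = 8. Corank 2; j^3 = q*(p - q)^2 has shape L^2 M (L != M), so D-series; mu = 8 gives D_8.

Type D8, Milnor number mu = 8.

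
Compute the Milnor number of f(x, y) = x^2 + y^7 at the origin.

6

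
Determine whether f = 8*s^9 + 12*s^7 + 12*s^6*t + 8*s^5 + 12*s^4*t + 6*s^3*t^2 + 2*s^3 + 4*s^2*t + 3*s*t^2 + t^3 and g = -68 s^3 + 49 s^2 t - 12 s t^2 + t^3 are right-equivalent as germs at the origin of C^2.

The Hessian of f at 0 has rank 0. Corank 2; j^3 = (s + t)*(2*s^2 + 2*s*t + t^2) splits into three distinct lines over C (the quadratic factor has nonzero discriminant), so D_4. The Hessian of g at 0 has rank 0. Corank 2; j^3 = -(4*s - t)*(17*s^2 - 8*s*t + t^2) splits into three distinct lines over C (the quadratic factor has nonzero discriminant), so D_4. Both have type D_4, hence right-equivalent.

Yes.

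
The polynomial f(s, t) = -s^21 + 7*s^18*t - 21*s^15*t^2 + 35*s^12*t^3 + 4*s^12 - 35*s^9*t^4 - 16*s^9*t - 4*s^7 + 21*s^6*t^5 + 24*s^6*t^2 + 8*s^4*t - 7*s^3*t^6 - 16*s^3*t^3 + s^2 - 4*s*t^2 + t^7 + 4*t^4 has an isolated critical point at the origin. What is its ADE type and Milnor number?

Type A_{6}, Milnor number mu = 6.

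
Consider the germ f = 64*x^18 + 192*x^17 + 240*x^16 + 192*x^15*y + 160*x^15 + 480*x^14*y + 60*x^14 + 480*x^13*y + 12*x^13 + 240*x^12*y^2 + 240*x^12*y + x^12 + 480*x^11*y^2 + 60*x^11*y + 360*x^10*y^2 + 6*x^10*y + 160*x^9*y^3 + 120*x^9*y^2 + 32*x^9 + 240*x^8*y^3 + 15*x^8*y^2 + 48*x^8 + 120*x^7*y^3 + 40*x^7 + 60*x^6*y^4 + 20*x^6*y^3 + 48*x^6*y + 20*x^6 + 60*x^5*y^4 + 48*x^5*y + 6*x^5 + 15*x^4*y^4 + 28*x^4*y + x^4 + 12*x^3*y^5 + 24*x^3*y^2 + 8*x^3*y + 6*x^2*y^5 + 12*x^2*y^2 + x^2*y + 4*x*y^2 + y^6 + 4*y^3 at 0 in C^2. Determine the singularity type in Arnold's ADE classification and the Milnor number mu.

Type D7, Milnor number mu = 7.

The Hessian of f at 0 has rank 0. Corank 2; j^3 = y*(x + 2*y)^2 has shape L^2 M (L != M), so D-series; mu = 7 gives D_7.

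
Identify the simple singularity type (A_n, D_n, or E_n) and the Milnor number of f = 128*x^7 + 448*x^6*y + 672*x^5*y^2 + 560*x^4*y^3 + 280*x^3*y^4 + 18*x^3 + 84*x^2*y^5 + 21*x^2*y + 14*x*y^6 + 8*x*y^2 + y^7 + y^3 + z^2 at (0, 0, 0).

Type D_8, Milnor number mu = 8.

The Hessian of f at 0 has rank 1. Corank 2; j^3 = (2*x + y)*(3*x + y)^2 has shape L^2 M (L != M), so D-series; mu = 8 gives D_8.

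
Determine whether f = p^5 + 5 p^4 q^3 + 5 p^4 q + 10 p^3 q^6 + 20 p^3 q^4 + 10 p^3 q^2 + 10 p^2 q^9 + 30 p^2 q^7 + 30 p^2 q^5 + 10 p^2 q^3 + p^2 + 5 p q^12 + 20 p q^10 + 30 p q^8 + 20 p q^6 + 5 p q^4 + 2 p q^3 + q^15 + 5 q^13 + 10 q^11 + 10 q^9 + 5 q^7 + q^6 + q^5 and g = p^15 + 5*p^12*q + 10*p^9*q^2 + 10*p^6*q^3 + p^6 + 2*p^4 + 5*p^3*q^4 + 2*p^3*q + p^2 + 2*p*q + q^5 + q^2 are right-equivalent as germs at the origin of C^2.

Yes.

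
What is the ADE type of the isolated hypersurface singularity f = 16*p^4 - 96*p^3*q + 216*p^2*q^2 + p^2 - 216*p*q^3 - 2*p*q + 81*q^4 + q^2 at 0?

A_3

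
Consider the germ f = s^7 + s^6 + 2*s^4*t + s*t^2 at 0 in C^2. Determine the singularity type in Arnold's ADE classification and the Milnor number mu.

Type D_7, Milnor number mu = 7.

The Hessian of f at 0 is [[0, 0], [0, 0]] with rank 0, so corank 2. A Groebner basis of the Jacobian ideal J(f) in C{s,t} is {s^4 + s*t, s^2*t - t^2/6, s*t^2, t^3}; counting standard monomials gives mu = 7. Corank 2; j^3 = s*t^2 has shape L^2 M (L != M), so D-series; mu = 7 gives D_7.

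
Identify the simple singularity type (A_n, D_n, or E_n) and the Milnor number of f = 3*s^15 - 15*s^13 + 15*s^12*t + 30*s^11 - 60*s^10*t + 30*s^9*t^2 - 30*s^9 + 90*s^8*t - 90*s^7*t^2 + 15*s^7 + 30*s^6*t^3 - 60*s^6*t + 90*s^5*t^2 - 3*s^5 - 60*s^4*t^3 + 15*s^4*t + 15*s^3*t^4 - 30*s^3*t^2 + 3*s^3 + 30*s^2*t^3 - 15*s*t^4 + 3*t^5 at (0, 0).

The Hessian of f at 0 has rank 0. Corank 2; j^3 = 3*s^3 is a perfect cube, so E-series; the 5-jet and mu = 8 give E_8.

Type E8, Milnor number mu = 8.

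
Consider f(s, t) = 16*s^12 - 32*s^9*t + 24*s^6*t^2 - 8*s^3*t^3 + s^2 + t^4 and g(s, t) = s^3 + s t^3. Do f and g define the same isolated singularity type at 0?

The Hessian of f at 0 has rank 1. Corank 1: A-series; mu = 3 gives A_3. The Hessian of g at 0 has rank 0. Corank 2; j^3 = s^3 is a perfect cube, so E-series; the 4-jet and mu = 7 give E_7. f is A_3 but g is E_7, hence not right-equivalent.

No.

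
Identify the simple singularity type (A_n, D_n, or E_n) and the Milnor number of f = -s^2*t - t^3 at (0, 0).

Type D_4, Milnor number mu = 4.

The Hessian of f at 0 is [[0, 0], [0, 0]] with rank 0, so corank 2. A Groebner basis of the Jacobian ideal J(f) in C{s,t} is {t^3, s^2 + 3*t^2, s*t}; counting standard monomials gives mu = 4. Corank 2; j^3 = -t*(s^2 + t^2) splits into three distinct lines over C (the quadratic factor has nonzero discriminant), so D_4.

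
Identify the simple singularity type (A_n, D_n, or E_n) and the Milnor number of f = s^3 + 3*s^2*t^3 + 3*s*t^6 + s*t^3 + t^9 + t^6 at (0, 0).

The Hessian of f at 0 is [[0, 0], [0, 0]] with rank 0, so corank 2. A Groebner basis of the Jacobian ideal J(f) in C{s,t} is {s^3, s*t^2, 3*s^2 + t^3}; counting standard monomials gives mu = 7. Corank 2; j^3 = s^3 is a perfect cube, so E-series; the 4-jet and mu = 7 give E_7.

Type E7, Milnor number mu = 7.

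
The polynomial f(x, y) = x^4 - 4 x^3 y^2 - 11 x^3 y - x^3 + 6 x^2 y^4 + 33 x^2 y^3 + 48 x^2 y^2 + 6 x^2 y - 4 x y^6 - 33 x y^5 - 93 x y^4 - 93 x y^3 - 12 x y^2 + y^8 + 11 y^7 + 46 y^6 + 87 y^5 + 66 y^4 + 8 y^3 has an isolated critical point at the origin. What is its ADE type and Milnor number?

Type E_7, Milnor number mu = 7.

The Hessian of f at 0 is [[0, 0], [0, 0]] with rank 0, so corank 2. A Groebner basis of the Jacobian ideal J(f) in C{x,y} is {3*x^2/2 - 6*x*y + y^4 + y^3/2 + 6*y^2, x^3 + 3*x^2 - 12*x*y - 7*y^3 + 12*y^2, x^2*y + 3*x^2/2 - 6*x*y - 7*y^3/2 + 6*y^2, x^2/2 + x*y^2 - 2*x*y - 11*y^3/6 + 2*y^2}; counting standard monomials gives mu = 7. Corank 2; j^3 = -(x - 2*y)^3 is a perfect cube, so E-series; the 4-jet and mu = 7 give E_7.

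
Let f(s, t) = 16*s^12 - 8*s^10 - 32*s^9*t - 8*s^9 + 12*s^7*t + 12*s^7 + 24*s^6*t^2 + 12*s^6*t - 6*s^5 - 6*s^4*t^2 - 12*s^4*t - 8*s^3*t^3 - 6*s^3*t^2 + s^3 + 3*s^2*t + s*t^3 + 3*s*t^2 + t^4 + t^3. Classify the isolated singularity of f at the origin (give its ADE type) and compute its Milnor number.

The Hessian of f at 0 has rank 0. Corank 2; j^3 = (s + t)^3 is a perfect cube, so E-series; the 4-jet and mu = 7 give E_7.

Type E7, Milnor number mu = 7.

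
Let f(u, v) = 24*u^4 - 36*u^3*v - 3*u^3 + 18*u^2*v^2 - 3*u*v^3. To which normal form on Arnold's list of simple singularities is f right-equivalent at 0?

E_{7}

The Hessian of f at 0 has rank 0. Corank 2; j^3 = -3*u^3 is a perfect cube, so E-series; the 4-jet and mu = 7 give E_7.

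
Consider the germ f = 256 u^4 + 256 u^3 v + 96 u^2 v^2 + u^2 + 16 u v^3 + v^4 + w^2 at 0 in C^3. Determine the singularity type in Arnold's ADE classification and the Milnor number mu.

The Hessian of f at 0 is [[2, 0, 0], [0, 0, 0], [0, 0, 2]] with rank 2, so corank 1. A Groebner basis of the Jacobian ideal J(f) in C{u,v,w} is {v^3, u, w}; counting standard monomials gives mu = 3. Corank 1: A-series; mu = 3 gives A_3.

Type A_{3}, Milnor number mu = 3.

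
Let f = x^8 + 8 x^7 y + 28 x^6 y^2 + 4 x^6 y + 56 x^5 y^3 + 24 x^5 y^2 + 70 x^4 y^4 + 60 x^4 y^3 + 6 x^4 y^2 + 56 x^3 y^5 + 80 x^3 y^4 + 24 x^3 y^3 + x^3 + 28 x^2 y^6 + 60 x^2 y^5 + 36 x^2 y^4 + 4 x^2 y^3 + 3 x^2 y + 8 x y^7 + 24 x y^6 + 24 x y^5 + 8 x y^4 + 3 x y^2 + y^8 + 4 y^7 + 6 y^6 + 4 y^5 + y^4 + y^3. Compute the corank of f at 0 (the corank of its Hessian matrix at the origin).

2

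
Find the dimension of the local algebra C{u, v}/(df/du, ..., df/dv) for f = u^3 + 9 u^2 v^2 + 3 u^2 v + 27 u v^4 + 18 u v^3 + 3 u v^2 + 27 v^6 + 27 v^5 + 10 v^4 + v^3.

6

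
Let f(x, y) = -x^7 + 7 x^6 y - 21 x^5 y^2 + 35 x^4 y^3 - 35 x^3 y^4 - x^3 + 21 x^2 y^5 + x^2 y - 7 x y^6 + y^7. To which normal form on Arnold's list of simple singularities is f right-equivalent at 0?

D_8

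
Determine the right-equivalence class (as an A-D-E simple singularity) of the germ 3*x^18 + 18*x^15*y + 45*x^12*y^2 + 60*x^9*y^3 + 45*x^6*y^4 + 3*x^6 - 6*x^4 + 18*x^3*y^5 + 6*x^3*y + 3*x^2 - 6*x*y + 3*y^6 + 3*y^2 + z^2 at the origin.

A_{5}

The Hessian of f at 0 is [[6, -6, 0], [-6, 6, 0], [0, 0, 2]] with rank 2, so corank 1. A Groebner basis of the Jacobian ideal J(f) in C{x,y,z} is {x*y^2 - x + y, -x + y^3 + y, x^2 - 2*x*y + y^2, z}; counting standard monomials gives mu = 5. Corank 1: A-series; mu = 5 gives A_5.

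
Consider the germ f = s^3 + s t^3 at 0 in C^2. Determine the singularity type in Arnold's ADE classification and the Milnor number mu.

The Hessian of f at 0 is [[0, 0], [0, 0]] with rank 0, so corank 2. A Groebner basis of the Jacobian ideal J(f) in C{s,t} is {s^3, s*t^2, 3*s^2 + t^3}; counting standard monomials gives mu = 7. Corank 2; j^3 = s^3 is a perfect cube, so E-series; the 4-jet and mu = 7 give E_7.

Type E7, Milnor number mu = 7.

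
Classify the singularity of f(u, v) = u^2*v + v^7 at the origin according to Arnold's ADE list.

The Hessian of f at 0 has rank 0. Corank 2; j^3 = u^2*v has shape L^2 M (L != M), so D-series; mu = 8 gives D_8.

D_8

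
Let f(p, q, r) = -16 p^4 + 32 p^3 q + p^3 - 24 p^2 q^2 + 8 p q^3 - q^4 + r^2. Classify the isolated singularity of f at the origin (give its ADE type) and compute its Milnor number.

Type E6, Milnor number mu = 6.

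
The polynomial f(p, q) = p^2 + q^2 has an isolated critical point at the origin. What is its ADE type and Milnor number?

The Hessian of f at 0 is [[2, 0], [0, 2]] with rank 2, so corank 0. A Groebner basis of the Jacobian ideal J(f) in C{p,q} is {p, q}; counting standard monomials gives mu = 1. Corank 0: nondegenerate Morse point, so A_1.

Type A_{1}, Milnor number mu = 1.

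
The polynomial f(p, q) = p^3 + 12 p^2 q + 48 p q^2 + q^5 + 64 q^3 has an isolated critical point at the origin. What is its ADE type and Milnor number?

The Hessian of f at 0 is [[0, 0], [0, 0]] with rank 0, so corank 2. A Groebner basis of the Jacobian ideal J(f) in C{p,q} is {q^4, p^2 + 8*p*q + 16*q^2}; counting standard monomials gives mu = 8. Corank 2; j^3 = (p + 4*q)^3 is a perfect cube, so E-series; the 5-jet and mu = 8 give E_8.

Type E_8, Milnor number mu = 8.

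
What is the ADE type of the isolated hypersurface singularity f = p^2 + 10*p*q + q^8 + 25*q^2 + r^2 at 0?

A7

The Hessian of f at 0 is [[2, 10, 0], [10, 50, 0], [0, 0, 2]] with rank 2, so corank 1. A Groebner basis of the Jacobian ideal J(f) in C{p,q,r} is {q^7, p + 5*q, r}; counting standard monomials gives mu = 7. Corank 1: A-series; mu = 7 gives A_7.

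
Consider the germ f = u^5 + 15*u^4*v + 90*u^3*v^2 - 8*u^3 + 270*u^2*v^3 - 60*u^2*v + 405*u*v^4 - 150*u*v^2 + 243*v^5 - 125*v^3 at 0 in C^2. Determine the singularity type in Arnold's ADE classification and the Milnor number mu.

Type E8, Milnor number mu = 8.

The Hessian of f at 0 has rank 0. Corank 2; j^3 = -(2*u + 5*v)^3 is a perfect cube, so E-series; the 5-jet and mu = 8 give E_8.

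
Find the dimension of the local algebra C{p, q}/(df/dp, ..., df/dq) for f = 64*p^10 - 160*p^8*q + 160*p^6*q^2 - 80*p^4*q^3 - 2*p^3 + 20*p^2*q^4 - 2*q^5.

8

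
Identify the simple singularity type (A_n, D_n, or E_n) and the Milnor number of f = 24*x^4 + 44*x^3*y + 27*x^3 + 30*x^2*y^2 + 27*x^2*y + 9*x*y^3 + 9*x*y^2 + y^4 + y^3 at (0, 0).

Type E_{7}, Milnor number mu = 7.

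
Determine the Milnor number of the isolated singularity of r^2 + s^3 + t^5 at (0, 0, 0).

8

The Hessian of f at 0 is [[0, 0, 0], [0, 0, 0], [0, 0, 2]] with rank 1, so corank 2. A Groebner basis of the Jacobian ideal J(f) in C{s,t,r} is {t^4, s^2, r}; counting standard monomials gives mu = 8. Corank 2; j^3 = s^3 is a perfect cube, so E-series; the 5-jet and mu = 8 give E_8.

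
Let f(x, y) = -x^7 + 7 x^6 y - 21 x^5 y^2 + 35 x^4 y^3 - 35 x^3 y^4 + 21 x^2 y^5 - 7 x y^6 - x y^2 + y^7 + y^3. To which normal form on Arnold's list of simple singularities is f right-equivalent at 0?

D_{8}

The Hessian of f at 0 has rank 0. Corank 2; j^3 = -y^2*(x - y) has shape L^2 M (L != M), so D-series; mu = 8 gives D_8.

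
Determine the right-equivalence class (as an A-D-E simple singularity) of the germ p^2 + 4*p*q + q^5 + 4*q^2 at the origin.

The Hessian of f at 0 is [[2, 4], [4, 8]] with rank 1, so corank 1. A Groebner basis of the Jacobian ideal J(f) in C{p,q} is {q^4, p + 2*q}; counting standard monomials gives mu = 4. Corank 1: A-series; mu = 4 gives A_4.

A_4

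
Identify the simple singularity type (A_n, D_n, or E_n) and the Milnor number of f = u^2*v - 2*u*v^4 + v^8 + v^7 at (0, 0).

Type D_9, Milnor number mu = 9.

The Hessian of f at 0 has rank 0. Corank 2; j^3 = u^2*v has shape L^2 M (L != M), so D-series; mu = 9 gives D_9.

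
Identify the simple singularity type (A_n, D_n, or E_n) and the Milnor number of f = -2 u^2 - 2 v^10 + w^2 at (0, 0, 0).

Type A_{9}, Milnor number mu = 9.

The Hessian of f at 0 has rank 2. Corank 1: A-series; mu = 9 gives A_9.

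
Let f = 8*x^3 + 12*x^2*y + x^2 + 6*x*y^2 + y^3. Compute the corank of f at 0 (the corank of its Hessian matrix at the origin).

1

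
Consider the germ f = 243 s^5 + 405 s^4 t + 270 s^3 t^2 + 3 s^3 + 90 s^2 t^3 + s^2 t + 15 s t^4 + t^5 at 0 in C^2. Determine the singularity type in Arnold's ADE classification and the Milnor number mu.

Type D6, Milnor number mu = 6.

The Hessian of f at 0 has rank 0. Corank 2; j^3 = s^2*(3*s + t) has shape L^2 M (L != M), so D-series; mu = 6 gives D_6.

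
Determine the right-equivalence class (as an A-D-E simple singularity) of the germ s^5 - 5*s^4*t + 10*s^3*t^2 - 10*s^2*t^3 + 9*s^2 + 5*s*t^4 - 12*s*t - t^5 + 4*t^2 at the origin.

A_{4}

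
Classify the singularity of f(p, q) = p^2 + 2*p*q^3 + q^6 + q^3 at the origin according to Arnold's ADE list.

A2

The Hessian of f at 0 has rank 1. Corank 1: A-series; mu = 2 gives A_2.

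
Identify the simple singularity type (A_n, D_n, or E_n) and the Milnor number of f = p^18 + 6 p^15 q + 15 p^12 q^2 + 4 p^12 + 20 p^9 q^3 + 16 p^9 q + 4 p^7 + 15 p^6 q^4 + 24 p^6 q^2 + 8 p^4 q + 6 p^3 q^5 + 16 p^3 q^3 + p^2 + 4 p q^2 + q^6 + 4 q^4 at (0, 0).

Type A5, Milnor number mu = 5.

The Hessian of f at 0 has rank 1. Corank 1: A-series; mu = 5 gives A_5.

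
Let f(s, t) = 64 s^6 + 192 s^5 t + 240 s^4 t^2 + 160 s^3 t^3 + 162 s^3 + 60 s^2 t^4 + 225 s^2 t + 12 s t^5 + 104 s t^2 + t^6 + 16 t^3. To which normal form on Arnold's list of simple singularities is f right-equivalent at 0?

D_7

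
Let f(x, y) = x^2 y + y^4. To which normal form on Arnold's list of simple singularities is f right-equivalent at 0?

D_5

The Hessian of f at 0 has rank 0. Corank 2; j^3 = x^2*y has shape L^2 M (L != M), so D-series; mu = 5 gives D_5.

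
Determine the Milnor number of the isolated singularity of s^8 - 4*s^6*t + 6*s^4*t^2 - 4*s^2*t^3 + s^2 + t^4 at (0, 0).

The Hessian of f at 0 is [[2, 0], [0, 0]] with rank 1, so corank 1. A Groebner basis of the Jacobian ideal J(f) in C{s,t} is {t^3, s}; counting standard monomials gives mu = 3. Corank 1: A-series; mu = 3 gives A_3.

3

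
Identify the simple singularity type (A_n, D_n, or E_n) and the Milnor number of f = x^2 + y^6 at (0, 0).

Type A_5, Milnor number mu = 5.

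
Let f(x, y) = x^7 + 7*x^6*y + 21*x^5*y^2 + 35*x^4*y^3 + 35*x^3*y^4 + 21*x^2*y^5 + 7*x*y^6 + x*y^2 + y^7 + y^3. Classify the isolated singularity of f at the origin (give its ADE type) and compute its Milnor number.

Type D_{8}, Milnor number mu = 8.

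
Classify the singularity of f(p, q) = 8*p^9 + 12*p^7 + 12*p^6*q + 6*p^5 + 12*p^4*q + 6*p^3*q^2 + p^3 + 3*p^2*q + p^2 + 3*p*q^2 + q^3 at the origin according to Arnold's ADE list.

A_2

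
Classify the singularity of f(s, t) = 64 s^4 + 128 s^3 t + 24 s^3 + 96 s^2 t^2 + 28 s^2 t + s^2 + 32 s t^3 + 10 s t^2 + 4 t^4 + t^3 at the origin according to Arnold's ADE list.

A2

The Hessian of f at 0 has rank 1. Corank 1: A-series; mu = 2 gives A_2.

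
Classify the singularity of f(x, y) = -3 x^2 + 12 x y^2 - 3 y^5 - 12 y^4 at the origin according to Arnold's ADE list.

The Hessian of f at 0 has rank 1. Corank 1: A-series; mu = 4 gives A_4.

A_{4}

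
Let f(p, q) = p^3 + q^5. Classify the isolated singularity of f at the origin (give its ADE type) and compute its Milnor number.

Type E_8, Milnor number mu = 8.

The Hessian of f at 0 is [[0, 0], [0, 0]] with rank 0, so corank 2. A Groebner basis of the Jacobian ideal J(f) in C{p,q} is {q^4, p^2}; counting standard monomials gives mu = 8. Corank 2; j^3 = p^3 is a perfect cube, so E-series; the 5-jet and mu = 8 give E_8.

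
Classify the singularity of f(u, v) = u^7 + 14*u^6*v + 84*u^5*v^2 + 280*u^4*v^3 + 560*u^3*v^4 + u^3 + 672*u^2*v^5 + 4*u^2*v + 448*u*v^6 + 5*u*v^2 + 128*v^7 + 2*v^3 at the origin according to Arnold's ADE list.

D8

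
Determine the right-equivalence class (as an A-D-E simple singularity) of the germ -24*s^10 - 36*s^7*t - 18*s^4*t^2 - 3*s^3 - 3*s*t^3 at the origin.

E_7

The Hessian of f at 0 has rank 0. Corank 2; j^3 = -3*s^3 is a perfect cube, so E-series; the 4-jet and mu = 7 give E_7.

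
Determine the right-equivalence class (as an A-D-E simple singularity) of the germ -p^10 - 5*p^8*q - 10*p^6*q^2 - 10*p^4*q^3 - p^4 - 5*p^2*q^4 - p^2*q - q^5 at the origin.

D_6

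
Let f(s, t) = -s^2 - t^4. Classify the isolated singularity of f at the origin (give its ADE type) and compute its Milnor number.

The Hessian of f at 0 has rank 1. Corank 1: A-series; mu = 3 gives A_3.

Type A_{3}, Milnor number mu = 3.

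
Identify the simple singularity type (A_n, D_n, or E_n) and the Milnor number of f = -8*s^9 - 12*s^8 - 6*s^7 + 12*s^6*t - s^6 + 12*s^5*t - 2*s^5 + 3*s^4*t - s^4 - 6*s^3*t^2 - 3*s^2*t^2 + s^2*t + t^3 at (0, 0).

Type D_4, Milnor number mu = 4.

The Hessian of f at 0 has rank 0. Corank 2; j^3 = t*(s^2 + t^2) splits into three distinct lines over C (the quadratic factor has nonzero discriminant), so D_4.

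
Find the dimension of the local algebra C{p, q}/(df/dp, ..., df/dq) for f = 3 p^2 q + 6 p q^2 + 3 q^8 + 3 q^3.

9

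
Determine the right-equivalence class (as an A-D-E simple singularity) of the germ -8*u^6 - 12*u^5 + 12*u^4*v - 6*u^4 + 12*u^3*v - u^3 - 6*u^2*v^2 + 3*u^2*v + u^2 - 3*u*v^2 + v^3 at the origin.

A2

The Hessian of f at 0 has rank 1. Corank 1: A-series; mu = 2 gives A_2.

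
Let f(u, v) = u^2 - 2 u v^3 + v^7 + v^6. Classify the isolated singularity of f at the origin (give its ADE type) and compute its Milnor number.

Type A_{6}, Milnor number mu = 6.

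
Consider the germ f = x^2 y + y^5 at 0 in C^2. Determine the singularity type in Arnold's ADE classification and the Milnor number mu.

The Hessian of f at 0 is [[0, 0], [0, 0]] with rank 0, so corank 2. A Groebner basis of the Jacobian ideal J(f) in C{x,y} is {x^2/5 + y^4, x^3, x*y}; counting standard monomials gives mu = 6. Corank 2; j^3 = x^2*y has shape L^2 M (L != M), so D-series; mu = 6 gives D_6.

Type D_6, Milnor number mu = 6.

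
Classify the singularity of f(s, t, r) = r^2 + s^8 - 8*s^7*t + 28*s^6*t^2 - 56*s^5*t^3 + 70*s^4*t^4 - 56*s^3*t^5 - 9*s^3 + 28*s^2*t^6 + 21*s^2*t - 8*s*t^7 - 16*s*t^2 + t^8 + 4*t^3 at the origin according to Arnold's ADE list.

D_9

The Hessian of f at 0 has rank 1. Corank 2; j^3 = -(s - t)*(3*s - 2*t)^2 has shape L^2 M (L != M), so D-series; mu = 9 gives D_9.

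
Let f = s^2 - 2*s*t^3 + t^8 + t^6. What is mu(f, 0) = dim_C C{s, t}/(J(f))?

The Hessian of f at 0 is [[2, 0], [0, 0]] with rank 1, so corank 1. A Groebner basis of the Jacobian ideal J(f) in C{s,t} is {s^3, s^2*t, -s + t^3}; counting standard monomials gives mu = 7. Corank 1: A-series; mu = 7 gives A_7.

7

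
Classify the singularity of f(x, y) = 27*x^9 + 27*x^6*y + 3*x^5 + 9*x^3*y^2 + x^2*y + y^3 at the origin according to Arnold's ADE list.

D4

The Hessian of f at 0 has rank 0. Corank 2; j^3 = y*(x^2 + y^2) splits into three distinct lines over C (the quadratic factor has nonzero discriminant), so D_4.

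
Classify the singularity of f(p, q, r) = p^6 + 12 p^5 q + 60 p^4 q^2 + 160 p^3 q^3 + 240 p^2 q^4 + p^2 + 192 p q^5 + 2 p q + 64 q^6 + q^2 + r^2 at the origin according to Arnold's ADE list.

The Hessian of f at 0 is [[2, 2, 0], [2, 2, 0], [0, 0, 2]] with rank 2, so corank 1. A Groebner basis of the Jacobian ideal J(f) in C{p,q,r} is {q^5, p + q, r}; counting standard monomials gives mu = 5. Corank 1: A-series; mu = 5 gives A_5.

A_5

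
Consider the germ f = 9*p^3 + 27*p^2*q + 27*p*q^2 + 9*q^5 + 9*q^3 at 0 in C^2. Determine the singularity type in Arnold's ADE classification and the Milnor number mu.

Type E_8, Milnor number mu = 8.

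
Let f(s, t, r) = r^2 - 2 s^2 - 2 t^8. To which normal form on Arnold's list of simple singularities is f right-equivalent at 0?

A_{7}

The Hessian of f at 0 has rank 2. Corank 1: A-series; mu = 7 gives A_7.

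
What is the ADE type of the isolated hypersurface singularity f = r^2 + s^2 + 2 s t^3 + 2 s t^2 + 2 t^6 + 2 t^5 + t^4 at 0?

A_5

The Hessian of f at 0 has rank 2. Corank 1: A-series; mu = 5 gives A_5.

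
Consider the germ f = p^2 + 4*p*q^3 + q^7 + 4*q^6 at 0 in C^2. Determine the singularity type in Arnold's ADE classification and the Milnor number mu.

The Hessian of f at 0 has rank 1. Corank 1: A-series; mu = 6 gives A_6.

Type A6, Milnor number mu = 6.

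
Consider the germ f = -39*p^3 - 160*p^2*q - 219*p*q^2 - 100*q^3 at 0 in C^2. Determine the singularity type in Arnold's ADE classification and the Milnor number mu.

The Hessian of f at 0 has rank 0. Corank 2; j^3 = -(3*p + 4*q)*(13*p^2 + 36*p*q + 25*q^2) splits into three distinct lines over C (the quadratic factor has nonzero discriminant), so D_4.

Type D_{4}, Milnor number mu = 4.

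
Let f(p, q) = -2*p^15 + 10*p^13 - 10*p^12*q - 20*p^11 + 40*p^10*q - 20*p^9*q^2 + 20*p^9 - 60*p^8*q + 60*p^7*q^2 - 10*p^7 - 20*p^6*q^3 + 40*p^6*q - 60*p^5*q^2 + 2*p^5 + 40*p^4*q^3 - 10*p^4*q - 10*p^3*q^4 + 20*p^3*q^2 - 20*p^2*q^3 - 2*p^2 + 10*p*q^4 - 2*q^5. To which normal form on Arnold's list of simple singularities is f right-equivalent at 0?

A_4

The Hessian of f at 0 has rank 1. Corank 1: A-series; mu = 4 gives A_4.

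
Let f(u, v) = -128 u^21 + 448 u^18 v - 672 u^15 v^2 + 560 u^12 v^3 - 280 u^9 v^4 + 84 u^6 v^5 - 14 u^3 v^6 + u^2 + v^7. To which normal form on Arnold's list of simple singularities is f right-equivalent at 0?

A_6

The Hessian of f at 0 has rank 1. Corank 1: A-series; mu = 6 gives A_6.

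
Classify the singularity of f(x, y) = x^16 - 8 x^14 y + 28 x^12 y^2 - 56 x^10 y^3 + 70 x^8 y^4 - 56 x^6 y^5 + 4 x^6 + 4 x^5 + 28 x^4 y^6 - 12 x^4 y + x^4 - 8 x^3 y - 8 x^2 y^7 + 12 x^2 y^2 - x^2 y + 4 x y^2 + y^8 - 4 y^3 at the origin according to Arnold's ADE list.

D_9

The Hessian of f at 0 is [[0, 0], [0, 0]] with rank 0, so corank 2. A Groebner basis of the Jacobian ideal J(f) in C{x,y} is {x^4 + x^3/2 + x*y/2 - y^2, -511*x^3/16 - 16*x^2 + x*y^3 + 3*x*y^2/2 + 129*x*y/4 - 3*y^3/2 - y^2/2, -2045*x^3/32 - 32*x^2 + 7*x*y^2/4 + 2059*x*y/32 + y^4 - 3*y^3/2 - 11*y^2/16, x^2*y + x*y/2 - y^2}; counting standard monomials gives mu = 9. Corank 2; j^3 = -y*(x - 2*y)^2 has shape L^2 M (L != M), so D-series; mu = 9 gives D_9.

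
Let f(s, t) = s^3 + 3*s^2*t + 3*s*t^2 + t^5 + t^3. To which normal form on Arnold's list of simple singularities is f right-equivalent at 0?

The Hessian of f at 0 is [[0, 0], [0, 0]] with rank 0, so corank 2. A Groebner basis of the Jacobian ideal J(f) in C{s,t} is {t^4, s^2 + 2*s*t + t^2}; counting standard monomials gives mu = 8. Corank 2; j^3 = (s + t)^3 is a perfect cube, so E-series; the 5-jet and mu = 8 give E_8.

E8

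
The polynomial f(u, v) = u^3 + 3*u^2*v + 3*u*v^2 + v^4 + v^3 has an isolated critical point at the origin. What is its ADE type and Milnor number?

The Hessian of f at 0 has rank 0. Corank 2; j^3 = (u + v)^3 is a perfect cube, so E-series; the 4-jet and mu = 6 give E_6.

Type E_{6}, Milnor number mu = 6.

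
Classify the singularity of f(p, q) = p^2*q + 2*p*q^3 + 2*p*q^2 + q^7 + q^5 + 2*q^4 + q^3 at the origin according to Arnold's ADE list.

D_{8}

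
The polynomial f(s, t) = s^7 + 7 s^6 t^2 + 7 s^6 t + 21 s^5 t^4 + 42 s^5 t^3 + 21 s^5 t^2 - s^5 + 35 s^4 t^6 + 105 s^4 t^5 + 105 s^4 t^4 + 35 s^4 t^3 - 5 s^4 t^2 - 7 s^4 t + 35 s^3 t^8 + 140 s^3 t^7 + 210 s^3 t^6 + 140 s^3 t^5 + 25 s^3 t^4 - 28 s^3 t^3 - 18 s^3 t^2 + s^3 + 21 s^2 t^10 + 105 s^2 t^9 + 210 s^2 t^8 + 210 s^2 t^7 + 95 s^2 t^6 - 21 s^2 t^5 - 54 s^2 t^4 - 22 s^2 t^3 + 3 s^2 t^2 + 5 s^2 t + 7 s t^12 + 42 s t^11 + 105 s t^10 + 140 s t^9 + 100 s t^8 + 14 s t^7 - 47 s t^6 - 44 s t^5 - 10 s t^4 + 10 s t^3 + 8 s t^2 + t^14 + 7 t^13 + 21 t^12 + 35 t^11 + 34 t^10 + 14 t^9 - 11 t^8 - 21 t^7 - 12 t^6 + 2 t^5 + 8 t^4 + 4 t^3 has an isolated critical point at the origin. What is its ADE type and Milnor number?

Type D_{6}, Milnor number mu = 6.

The Hessian of f at 0 is [[0, 0], [0, 0]] with rank 0, so corank 2. A Groebner basis of the Jacobian ideal J(f) in C{s,t} is {s^3 + 9*s^2 + 28*s*t + 20*t^2, s^2*t - 5*s^2 - 16*s*t - 12*t^2, 11*s^2/4 + s*t^2 + 9*s*t + 7*t^2, -3*s^2/2 - 5*s*t + t^3 - 4*t^2}; counting standard monomials gives mu = 6. Corank 2; j^3 = (s + t)*(s + 2*t)^2 has shape L^2 M (L != M), so D-series; mu = 6 gives D_6.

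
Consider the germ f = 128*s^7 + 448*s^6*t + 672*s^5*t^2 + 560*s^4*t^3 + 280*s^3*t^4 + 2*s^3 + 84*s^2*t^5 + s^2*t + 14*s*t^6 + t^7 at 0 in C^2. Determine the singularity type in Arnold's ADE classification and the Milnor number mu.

Type D_8, Milnor number mu = 8.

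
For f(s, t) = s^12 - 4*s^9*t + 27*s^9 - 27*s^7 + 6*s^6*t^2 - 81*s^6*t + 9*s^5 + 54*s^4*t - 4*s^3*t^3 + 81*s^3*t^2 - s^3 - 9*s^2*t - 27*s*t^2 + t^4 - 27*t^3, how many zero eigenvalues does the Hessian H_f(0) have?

2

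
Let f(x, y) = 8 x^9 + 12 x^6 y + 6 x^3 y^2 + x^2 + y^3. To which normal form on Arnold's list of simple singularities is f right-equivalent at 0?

A_{2}

The Hessian of f at 0 is [[2, 0], [0, 0]] with rank 1, so corank 1. A Groebner basis of the Jacobian ideal J(f) in C{x,y} is {y^2, x}; counting standard monomials gives mu = 2. Corank 1: A-series; mu = 2 gives A_2.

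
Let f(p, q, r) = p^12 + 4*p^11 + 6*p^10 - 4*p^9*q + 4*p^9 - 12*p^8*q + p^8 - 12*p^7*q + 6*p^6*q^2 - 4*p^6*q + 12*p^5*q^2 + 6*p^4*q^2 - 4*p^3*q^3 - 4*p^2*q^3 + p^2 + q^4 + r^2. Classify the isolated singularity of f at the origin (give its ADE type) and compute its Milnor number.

Type A_{3}, Milnor number mu = 3.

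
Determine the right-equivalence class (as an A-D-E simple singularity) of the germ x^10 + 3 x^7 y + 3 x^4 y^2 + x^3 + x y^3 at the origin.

E7

The Hessian of f at 0 has rank 0. Corank 2; j^3 = x^3 is a perfect cube, so E-series; the 4-jet and mu = 7 give E_7.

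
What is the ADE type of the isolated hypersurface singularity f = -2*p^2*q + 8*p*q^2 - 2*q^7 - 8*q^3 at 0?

The Hessian of f at 0 is [[0, 0], [0, 0]] with rank 0, so corank 2. A Groebner basis of the Jacobian ideal J(f) in C{p,q} is {p^2/7 + q^6 - 4*q^2/7, p^3 - 8*q^3, p*q - 2*q^2}; counting standard monomials gives mu = 8. Corank 2; j^3 = -2*q*(p - 2*q)^2 has shape L^2 M (L != M), so D-series; mu = 8 gives D_8.

D_8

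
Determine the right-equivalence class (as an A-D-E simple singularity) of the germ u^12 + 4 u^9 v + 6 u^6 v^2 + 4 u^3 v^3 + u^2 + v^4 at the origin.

A_3

The Hessian of f at 0 has rank 1. Corank 1: A-series; mu = 3 gives A_3.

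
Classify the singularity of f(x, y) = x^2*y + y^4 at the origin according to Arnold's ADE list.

The Hessian of f at 0 is [[0, 0], [0, 0]] with rank 0, so corank 2. A Groebner basis of the Jacobian ideal J(f) in C{x,y} is {x^3, x^2/4 + y^3, x*y}; counting standard monomials gives mu = 5. Corank 2; j^3 = x^2*y has shape L^2 M (L != M), so D-series; mu = 5 gives D_5.

D_5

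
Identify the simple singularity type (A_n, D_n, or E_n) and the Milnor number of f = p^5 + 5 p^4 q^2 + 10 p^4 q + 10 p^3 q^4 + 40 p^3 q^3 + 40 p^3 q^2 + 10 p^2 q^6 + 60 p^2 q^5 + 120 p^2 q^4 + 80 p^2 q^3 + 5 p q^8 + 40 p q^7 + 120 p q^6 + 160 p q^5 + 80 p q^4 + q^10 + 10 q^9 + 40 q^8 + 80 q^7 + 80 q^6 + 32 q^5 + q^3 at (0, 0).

The Hessian of f at 0 is [[0, 0], [0, 0]] with rank 0, so corank 2. A Groebner basis of the Jacobian ideal J(f) in C{p,q} is {p^4 + 8*p^3*q, q^2}; counting standard monomials gives mu = 8. Corank 2; j^3 = q^3 is a perfect cube, so E-series; the 5-jet and mu = 8 give E_8.

Type E8, Milnor number mu = 8.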